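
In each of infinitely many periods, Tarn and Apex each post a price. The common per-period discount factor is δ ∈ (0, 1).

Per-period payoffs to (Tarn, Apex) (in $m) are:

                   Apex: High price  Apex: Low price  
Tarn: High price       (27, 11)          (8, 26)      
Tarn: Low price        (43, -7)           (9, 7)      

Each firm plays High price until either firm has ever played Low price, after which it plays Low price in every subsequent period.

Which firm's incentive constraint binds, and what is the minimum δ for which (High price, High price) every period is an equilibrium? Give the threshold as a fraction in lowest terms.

Tarn: cooperation gives 27 each period; deviation gives 43 once then 9 forever.
  27/(1−δ) ≥ 43 + 9δ/(1−δ) ⇒ δ ≥ 16/34 = 8/17.
Apex: cooperation gives 11 each period; deviation gives 26 once then 7 forever.
  δ ≥ 15/19.
Both must hold, so the binding constraint is Apex's: δ ≥ 15/19.

Apex; δ ≥ 15/19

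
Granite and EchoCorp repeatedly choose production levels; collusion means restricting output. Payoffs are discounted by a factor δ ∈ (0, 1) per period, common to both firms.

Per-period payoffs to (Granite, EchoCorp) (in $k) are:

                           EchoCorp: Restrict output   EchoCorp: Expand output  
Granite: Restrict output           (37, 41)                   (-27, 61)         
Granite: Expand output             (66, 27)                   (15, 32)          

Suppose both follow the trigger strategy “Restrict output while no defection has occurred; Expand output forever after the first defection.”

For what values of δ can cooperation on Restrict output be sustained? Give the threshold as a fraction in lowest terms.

Granite's threshold: (66−37)/(66−15) = 29/51.
EchoCorp's threshold: (61−41)/(61−32) = 20/29.
29/51 < 20/29, so EchoCorp binds and δ* = 20/29.

20/29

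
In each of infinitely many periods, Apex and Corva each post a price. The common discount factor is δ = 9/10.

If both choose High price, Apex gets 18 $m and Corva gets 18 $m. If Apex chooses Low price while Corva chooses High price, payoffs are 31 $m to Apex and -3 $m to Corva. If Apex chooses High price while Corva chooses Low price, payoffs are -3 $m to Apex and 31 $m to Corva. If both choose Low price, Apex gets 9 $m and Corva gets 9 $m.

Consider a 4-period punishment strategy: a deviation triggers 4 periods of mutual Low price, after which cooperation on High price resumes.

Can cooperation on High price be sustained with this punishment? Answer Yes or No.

Yes

Comparing payoff streams over the 5 periods until play realigns: cooperate → 18(1+δ+…+δ^4); deviate → 31 + 9(δ+…+δ^4).
Cooperation is sustained iff (18−9)(δ+…+δ^4) ≥ 31−18.
δ+…+δ^4 = 9/10·(1−(9/10)^4)/(1−9/10) = 3.0951, and (31−18)/(18−9) = 1.4444.
3.0951 ≥ 1.4444, so cooperation is sustainable.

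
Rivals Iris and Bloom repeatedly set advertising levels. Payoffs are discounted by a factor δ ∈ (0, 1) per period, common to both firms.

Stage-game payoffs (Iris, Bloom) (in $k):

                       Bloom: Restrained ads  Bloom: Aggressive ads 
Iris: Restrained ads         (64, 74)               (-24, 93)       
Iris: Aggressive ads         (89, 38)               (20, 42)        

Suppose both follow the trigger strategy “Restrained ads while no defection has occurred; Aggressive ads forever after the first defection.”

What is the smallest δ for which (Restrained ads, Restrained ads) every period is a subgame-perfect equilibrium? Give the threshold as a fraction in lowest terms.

Iris: cooperation gives 64 each period; deviation gives 89 once then 20 forever.
  64/(1−δ) ≥ 89 + 20δ/(1−δ) ⇒ δ ≥ 25/69.
Bloom: cooperation gives 74 each period; deviation gives 93 once then 42 forever.
  δ ≥ 19/51.
Both must hold, so the binding constraint is Bloom's: δ ≥ 19/51.

19/51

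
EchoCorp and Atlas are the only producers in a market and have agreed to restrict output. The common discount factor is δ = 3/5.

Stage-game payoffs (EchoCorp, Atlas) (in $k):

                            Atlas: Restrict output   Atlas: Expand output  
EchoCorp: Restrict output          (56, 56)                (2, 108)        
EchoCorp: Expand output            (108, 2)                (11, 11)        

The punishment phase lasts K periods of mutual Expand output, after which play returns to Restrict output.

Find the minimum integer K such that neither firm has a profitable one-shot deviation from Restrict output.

No profitable deviation requires (56−11)(δ+…+δ^K) ≥ 108−56, i.e. δ+…+δ^K ≥ 52/45 ≈ 1.1556.
With δ = 3/5, the partial sums are K=1: 0.6000, K=2: 0.9600, K=3: 1.1760.
K = 3 is the first length at which the sum reaches 1.1556.

3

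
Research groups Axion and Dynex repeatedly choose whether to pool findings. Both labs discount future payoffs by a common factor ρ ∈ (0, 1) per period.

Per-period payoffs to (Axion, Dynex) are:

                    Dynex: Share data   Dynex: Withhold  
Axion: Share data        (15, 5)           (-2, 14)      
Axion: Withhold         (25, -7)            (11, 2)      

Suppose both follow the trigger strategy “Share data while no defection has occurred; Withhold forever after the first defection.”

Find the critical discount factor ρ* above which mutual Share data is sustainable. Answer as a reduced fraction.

3/4

For Axion: deviation gain 25−15 = 10, per-period punishment loss 15−11 = 4. IC gives ρ ≥ 10/14 = 5/7.
For Dynex: gain 9, loss 3 per period, so ρ ≥ 9/12 = 3/4.
The tighter constraint is Dynex's, so cooperation needs ρ ≥ 3/4.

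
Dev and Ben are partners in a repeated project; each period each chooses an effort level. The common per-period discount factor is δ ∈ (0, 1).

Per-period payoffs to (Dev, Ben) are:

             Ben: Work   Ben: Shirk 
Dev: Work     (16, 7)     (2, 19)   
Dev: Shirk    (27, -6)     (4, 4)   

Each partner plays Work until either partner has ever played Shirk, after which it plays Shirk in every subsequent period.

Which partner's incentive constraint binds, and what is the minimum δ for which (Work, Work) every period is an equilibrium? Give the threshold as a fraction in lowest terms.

Dev's threshold: (27−16)/(27−4) = 11/23.
Ben's threshold: (19−7)/(19−4) = 4/5.
11/23 < 4/5, so Ben binds and δ* = 4/5.

Ben; δ ≥ 4/5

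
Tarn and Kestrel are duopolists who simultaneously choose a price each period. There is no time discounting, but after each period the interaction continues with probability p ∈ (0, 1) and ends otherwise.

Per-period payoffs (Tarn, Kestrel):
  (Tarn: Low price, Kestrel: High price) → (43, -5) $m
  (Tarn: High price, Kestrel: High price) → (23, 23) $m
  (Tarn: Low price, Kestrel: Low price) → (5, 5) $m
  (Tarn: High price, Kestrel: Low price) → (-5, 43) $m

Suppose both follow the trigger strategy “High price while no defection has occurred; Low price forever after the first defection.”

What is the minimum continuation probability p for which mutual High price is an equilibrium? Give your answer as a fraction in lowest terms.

10/19

Expected cooperation value is 23 + p·23 + p²·23 + … = 23/(1−p); deviation gives 43 + p·5/(1−p).
23 ≥ 43(1−p) + 5p ⇒ 38p ≥ 20 ⇒ p ≥ 20/38 = 10/19.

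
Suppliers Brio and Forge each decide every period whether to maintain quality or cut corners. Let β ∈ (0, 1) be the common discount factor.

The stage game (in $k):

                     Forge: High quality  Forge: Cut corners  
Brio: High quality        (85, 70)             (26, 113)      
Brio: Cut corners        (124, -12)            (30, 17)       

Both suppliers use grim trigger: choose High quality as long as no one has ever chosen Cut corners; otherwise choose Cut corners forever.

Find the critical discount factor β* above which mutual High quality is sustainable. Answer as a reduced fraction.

Brio's threshold: (124−85)/(124−30) = 39/94.
Forge's threshold: (113−70)/(113−17) = 43/96.
39/94 < 43/96, so Forge binds and β* = 43/96.

43/96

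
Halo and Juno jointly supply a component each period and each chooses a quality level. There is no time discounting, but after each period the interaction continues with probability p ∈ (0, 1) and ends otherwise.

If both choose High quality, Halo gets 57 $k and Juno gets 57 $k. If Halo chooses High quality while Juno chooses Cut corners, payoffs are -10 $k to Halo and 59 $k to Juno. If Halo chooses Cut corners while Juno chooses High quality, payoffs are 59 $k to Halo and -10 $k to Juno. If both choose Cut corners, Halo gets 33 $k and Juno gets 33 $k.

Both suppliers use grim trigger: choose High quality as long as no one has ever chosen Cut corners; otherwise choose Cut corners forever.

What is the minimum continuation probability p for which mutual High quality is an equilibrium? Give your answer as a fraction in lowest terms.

Expected cooperation value is 57 + p·57 + p²·57 + … = 57/(1−p); deviation gives 59 + p·33/(1−p).
57 ≥ 59(1−p) + 33p ⇒ 26p ≥ 2 ⇒ p ≥ 2/26 = 1/13.

1/13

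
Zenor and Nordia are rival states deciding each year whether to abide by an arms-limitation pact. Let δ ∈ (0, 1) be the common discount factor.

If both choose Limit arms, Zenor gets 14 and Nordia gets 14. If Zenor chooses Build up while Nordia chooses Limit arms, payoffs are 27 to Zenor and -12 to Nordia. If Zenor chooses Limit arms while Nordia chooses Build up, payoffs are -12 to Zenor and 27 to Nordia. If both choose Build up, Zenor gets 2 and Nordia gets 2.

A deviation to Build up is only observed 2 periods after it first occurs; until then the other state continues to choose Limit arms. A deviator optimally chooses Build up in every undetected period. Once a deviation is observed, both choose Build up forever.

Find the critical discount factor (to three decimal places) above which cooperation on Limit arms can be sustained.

Deviating for the 2 undetected periods gains 27−14 = 13 per period over cooperation, then loses 14−2 = 12 per period forever once punishment starts.
Gain: 13(1 + δ + … + δ^1); loss: 12·δ^2/(1−δ).
No profitable deviation ⇔ 13(1−δ^2) ≤ 12·δ^2, i.e. δ^2 ≥ 13/(13+12) = 13/25.
Hence δ ≥ (13/25)^(1/2) ≈ 0.721.

0.721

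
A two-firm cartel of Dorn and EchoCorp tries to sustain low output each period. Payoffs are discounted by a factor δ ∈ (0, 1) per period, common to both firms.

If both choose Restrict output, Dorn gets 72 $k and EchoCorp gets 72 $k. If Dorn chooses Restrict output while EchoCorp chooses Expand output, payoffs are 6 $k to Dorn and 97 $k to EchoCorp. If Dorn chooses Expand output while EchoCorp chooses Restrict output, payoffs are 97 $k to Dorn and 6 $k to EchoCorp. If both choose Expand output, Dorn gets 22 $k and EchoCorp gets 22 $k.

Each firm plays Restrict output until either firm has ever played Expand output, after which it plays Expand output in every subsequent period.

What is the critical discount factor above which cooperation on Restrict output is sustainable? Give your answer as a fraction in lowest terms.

One-period gain from deviating is 97 − 72 = 25. The loss is 72 − 22 = 50 in every subsequent period, with present value 50·δ/(1−δ).
Deviation is unprofitable when 50·δ/(1−δ) ≥ 25, i.e. δ/(1−δ) ≥ 1/2.
Equivalently δ ≥ 25/(25+50) = 1/3.

1/3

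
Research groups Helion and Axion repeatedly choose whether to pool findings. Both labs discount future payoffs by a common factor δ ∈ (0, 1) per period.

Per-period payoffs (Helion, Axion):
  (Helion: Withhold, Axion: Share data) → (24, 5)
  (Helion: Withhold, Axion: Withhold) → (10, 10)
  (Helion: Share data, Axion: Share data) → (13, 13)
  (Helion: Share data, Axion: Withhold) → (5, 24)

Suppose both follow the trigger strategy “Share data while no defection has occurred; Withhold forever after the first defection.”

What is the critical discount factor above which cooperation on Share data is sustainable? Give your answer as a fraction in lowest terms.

11/14

Cooperation forever yields 13 each period: 13/(1−δ).
Deviating yields 24 once, then 10 forever: 24 + 10δ/(1−δ).
No profitable deviation requires 13/(1−δ) ≥ 24 + 10δ/(1−δ).
Multiplying by (1−δ): 13 ≥ 24(1−δ) + 10δ = 24 − 14δ.
So 14δ ≥ 11, i.e. δ ≥ 11/14.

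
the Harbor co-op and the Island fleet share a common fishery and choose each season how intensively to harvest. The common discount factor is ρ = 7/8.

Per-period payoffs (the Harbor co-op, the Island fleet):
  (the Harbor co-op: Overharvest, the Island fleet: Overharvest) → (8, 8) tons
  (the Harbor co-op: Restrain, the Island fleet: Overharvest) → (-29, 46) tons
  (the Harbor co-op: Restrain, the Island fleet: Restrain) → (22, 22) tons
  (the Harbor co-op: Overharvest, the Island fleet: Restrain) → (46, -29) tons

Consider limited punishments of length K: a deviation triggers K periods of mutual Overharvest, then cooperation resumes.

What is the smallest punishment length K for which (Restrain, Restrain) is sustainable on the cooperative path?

3

IC: ρ(1−ρ^K)/(1−ρ) ≥ (46−22)/(22−8) = 12/7.
With ρ = 7/8: need 1 − ρ^K ≥ 12/7·(1−7/8)/(7/8), i.e. ρ^K ≤ 0.7551.
Since (7/8)^2 = 0.7656 and (7/8)^3 = 0.6699, the smallest such K is 3.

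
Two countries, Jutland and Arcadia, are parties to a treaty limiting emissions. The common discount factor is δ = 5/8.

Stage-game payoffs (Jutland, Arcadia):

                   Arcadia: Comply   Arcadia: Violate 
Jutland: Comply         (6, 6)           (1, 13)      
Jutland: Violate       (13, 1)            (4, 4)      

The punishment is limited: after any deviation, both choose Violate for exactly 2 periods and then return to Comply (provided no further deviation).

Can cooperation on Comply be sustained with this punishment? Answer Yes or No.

No

A one-shot deviation gives 13 now, then 4 for 2 periods, then back to 6.
Gain from deviating: (13−6) today; loss: (6−4) in each of the next 2 periods.
No-deviation condition: (6−4)(δ+…+δ^2) ≥ 13−6, i.e. δ+…+δ^2 ≥ 7/2.
At δ = 5/8: δ+…+δ^2 = 1.0156 < 3.5000.
So cooperation is not sustainable.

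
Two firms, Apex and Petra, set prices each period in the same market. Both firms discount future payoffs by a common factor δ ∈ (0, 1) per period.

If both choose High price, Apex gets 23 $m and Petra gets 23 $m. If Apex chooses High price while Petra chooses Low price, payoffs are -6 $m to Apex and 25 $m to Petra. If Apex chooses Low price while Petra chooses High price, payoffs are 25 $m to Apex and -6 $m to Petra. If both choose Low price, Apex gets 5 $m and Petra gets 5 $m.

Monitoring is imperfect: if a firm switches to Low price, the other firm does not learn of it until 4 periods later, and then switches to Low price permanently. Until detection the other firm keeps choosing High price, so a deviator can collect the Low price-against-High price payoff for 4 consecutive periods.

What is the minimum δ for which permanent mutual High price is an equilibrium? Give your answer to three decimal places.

A deviator earns 25 for 4 periods, then 5 forever; cooperating earns 23 forever. Multiplying the IC by (1−δ):
23 ≥ 25(1−δ^4) + 5δ^4, so 20·δ^4 ≥ 2 and δ^4 ≥ 1/10.
δ ≥ (1/10)^(1/4) ≈ 0.562.

0.562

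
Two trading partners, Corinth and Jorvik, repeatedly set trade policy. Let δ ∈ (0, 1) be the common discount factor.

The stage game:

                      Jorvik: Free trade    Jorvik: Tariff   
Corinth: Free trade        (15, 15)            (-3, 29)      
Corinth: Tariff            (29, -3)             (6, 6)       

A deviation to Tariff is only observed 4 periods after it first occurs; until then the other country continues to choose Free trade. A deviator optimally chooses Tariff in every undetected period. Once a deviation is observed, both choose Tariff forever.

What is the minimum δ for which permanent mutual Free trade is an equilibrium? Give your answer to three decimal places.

The best deviation is to choose Tariff for all 4 undetected periods, earning 29 each, then 6 forever once detected.
Deviation value: 29(1−δ^4)/(1−δ) + 6δ^4/(1−δ); cooperation value: 15/(1−δ).
IC: 15 ≥ 29(1−δ^4) + 6δ^4 = 29 − 23δ^4.
So δ^4 ≥ 14/23, giving δ ≥ (14/23)^(1/4) ≈ 0.883.

0.883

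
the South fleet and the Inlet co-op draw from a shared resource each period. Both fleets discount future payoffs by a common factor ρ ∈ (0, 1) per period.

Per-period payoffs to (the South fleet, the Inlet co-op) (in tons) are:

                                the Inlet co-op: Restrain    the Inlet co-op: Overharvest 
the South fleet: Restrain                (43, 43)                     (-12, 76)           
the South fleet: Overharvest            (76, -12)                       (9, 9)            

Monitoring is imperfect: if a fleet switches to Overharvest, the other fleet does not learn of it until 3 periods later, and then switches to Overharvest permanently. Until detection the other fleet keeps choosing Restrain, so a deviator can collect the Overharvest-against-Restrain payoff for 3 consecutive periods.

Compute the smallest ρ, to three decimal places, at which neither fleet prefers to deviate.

0.790

A deviator earns 76 for 3 periods, then 9 forever; cooperating earns 43 forever. Multiplying the IC by (1−ρ):
43 ≥ 76(1−ρ^3) + 9ρ^3, so 67·ρ^3 ≥ 33 and ρ^3 ≥ 33/67.
ρ ≥ (33/67)^(1/3) ≈ 0.790.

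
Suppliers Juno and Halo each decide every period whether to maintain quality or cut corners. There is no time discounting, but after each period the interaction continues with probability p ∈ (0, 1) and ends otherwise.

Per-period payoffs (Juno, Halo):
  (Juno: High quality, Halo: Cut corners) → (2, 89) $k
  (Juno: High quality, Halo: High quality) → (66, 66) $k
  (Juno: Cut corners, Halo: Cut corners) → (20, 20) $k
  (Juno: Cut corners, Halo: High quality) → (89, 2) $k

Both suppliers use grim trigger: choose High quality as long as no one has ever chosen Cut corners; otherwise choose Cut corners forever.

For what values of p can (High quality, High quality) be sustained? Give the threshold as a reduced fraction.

1/3

Expected cooperation value is 66 + p·66 + p²·66 + … = 66/(1−p); deviation gives 89 + p·20/(1−p).
66 ≥ 89(1−p) + 20p ⇒ 69p ≥ 23 ⇒ p ≥ 23/69 = 1/3.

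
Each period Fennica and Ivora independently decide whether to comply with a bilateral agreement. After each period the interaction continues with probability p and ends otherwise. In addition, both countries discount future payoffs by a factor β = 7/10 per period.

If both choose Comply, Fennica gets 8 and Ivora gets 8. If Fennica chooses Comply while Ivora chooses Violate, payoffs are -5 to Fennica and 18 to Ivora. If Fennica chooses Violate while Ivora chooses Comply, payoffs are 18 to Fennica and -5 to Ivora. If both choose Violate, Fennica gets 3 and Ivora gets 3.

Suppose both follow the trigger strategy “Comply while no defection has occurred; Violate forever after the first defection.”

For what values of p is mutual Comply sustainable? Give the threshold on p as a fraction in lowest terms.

Expected continuation weight on next period's payoff is β·p = 7/10·p, which plays the role of the discount factor.
Cooperation requires 7/10·p ≥ (18−8)/(18−3) = 2/3, hence p ≥ 20/21.

20/21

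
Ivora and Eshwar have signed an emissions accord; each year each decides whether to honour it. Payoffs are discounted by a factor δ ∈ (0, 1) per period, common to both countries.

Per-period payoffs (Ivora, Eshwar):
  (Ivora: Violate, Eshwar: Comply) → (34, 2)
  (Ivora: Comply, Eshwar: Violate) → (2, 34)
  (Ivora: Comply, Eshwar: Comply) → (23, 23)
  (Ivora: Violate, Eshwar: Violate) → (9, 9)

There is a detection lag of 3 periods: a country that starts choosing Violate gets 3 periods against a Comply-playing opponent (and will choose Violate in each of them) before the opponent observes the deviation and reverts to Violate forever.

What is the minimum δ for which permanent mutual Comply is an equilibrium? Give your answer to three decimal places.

0.761

A deviator earns 34 for 3 periods, then 9 forever; cooperating earns 23 forever. Multiplying the IC by (1−δ):
23 ≥ 34(1−δ^3) + 9δ^3, so 25·δ^3 ≥ 11 and δ^3 ≥ 11/25.
δ ≥ (11/25)^(1/3) ≈ 0.761.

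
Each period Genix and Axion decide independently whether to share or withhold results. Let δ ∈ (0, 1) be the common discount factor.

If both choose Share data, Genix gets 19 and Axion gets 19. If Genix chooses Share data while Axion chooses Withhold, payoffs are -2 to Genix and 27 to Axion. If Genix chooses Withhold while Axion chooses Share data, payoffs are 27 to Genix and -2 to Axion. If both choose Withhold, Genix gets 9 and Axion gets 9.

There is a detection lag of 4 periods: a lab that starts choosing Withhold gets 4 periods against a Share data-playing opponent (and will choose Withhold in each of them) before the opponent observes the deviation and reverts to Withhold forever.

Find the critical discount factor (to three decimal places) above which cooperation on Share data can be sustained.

0.816

The best deviation is to choose Withhold for all 4 undetected periods, earning 27 each, then 9 forever once detected.
Deviation value: 27(1−δ^4)/(1−δ) + 9δ^4/(1−δ); cooperation value: 19/(1−δ).
IC: 19 ≥ 27(1−δ^4) + 9δ^4 = 27 − 18δ^4.
So δ^4 ≥ 8/18 = 4/9, giving δ ≥ (4/9)^(1/4) ≈ 0.816.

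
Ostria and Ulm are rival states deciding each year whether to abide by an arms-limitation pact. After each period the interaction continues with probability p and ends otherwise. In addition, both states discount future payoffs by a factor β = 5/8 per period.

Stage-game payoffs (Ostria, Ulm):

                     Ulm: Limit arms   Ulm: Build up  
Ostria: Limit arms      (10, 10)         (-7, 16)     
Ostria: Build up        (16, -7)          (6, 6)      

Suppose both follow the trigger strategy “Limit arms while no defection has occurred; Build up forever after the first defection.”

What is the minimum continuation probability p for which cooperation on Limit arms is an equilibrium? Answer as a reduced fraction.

Expected continuation weight on next period's payoff is β·p = 5/8·p, which plays the role of the discount factor.
Cooperation requires 5/8·p ≥ (16−10)/(16−6) = 3/5, hence p ≥ 24/25.

24/25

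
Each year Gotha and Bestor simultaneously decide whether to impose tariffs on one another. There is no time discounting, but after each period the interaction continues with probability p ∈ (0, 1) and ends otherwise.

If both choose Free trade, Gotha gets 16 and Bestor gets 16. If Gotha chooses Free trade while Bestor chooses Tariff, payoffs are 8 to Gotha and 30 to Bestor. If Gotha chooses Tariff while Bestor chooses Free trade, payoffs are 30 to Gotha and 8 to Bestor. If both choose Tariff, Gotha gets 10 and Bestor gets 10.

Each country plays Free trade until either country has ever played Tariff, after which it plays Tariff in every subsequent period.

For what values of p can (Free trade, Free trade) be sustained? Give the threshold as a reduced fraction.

7/10

Expected cooperation value is 16 + p·16 + p²·16 + … = 16/(1−p); deviation gives 30 + p·10/(1−p).
16 ≥ 30(1−p) + 10p ⇒ 20p ≥ 14 ⇒ p ≥ 14/20 = 7/10.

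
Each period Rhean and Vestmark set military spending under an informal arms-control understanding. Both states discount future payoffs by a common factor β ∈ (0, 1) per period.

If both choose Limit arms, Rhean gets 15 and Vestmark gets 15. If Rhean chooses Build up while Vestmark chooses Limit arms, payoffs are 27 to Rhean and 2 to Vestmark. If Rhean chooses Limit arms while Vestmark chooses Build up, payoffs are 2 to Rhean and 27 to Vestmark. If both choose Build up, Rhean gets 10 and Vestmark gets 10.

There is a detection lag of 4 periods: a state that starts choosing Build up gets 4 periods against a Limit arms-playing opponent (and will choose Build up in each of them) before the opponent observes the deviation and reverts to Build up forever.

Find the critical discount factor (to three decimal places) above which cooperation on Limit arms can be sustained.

The best deviation is to choose Build up for all 4 undetected periods, earning 27 each, then 10 forever once detected.
Deviation value: 27(1−β^4)/(1−β) + 10β^4/(1−β); cooperation value: 15/(1−β).
IC: 15 ≥ 27(1−β^4) + 10β^4 = 27 − 17β^4.
So β^4 ≥ 12/17, giving β ≥ (12/17)^(1/4) ≈ 0.917.

0.917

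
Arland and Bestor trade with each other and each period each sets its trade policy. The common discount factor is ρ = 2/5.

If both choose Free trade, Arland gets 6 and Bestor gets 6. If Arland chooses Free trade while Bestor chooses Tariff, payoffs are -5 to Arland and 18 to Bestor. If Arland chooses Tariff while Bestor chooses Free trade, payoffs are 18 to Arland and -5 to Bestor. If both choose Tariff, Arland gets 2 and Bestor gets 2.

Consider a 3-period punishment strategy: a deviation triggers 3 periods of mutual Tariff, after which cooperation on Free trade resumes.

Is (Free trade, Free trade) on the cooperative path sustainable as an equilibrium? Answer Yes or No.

Comparing payoff streams over the 4 periods until play realigns: cooperate → 6(1+ρ+…+ρ^3); deviate → 18 + 2(ρ+…+ρ^3).
Cooperation is sustained iff (6−2)(ρ+…+ρ^3) ≥ 18−6.
ρ+…+ρ^3 = 2/5·(1−(2/5)^3)/(1−2/5) = 0.6240, and (18−6)/(6−2) = 3.0000.
0.6240 < 3.0000, so cooperation is not sustainable.

No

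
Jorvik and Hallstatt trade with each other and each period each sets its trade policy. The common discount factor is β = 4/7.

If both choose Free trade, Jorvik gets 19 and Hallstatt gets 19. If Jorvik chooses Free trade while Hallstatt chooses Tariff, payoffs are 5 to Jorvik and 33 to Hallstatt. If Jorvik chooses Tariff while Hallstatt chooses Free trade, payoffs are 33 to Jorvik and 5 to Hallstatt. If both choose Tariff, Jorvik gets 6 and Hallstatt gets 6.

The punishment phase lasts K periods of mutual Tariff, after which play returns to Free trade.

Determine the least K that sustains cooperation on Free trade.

3

No profitable deviation requires (19−6)(β+…+β^K) ≥ 33−19, i.e. β+…+β^K ≥ 14/13 ≈ 1.0769.
With β = 4/7, the partial sums are K=1: 0.5714, K=2: 0.8980, K=3: 1.0845.
K = 3 is the first length at which the sum reaches 1.0769.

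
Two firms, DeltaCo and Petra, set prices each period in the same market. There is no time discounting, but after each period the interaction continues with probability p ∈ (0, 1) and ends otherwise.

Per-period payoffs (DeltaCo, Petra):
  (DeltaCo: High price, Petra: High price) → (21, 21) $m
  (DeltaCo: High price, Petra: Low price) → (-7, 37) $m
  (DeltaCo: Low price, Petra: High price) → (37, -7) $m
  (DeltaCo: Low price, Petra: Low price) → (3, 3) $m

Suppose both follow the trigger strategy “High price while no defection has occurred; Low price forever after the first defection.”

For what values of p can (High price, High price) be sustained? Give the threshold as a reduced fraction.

With no time discounting, the continuation probability p plays the role of the discount factor.
Grim-trigger IC: 21/(1−p) ≥ 37 + 3p/(1−p) ⇒ p ≥ (37−21)/(37−3) = 8/17.

8/17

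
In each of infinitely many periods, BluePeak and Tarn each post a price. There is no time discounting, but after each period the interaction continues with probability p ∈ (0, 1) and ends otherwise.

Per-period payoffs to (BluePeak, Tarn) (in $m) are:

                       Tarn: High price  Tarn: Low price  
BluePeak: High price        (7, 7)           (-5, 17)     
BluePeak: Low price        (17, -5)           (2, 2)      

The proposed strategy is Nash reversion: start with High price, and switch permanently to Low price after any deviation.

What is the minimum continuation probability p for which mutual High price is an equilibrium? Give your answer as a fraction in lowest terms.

Expected cooperation value is 7 + p·7 + p²·7 + … = 7/(1−p); deviation gives 17 + p·2/(1−p).
7 ≥ 17(1−p) + 2p ⇒ 15p ≥ 10 ⇒ p ≥ 10/15 = 2/3.

2/3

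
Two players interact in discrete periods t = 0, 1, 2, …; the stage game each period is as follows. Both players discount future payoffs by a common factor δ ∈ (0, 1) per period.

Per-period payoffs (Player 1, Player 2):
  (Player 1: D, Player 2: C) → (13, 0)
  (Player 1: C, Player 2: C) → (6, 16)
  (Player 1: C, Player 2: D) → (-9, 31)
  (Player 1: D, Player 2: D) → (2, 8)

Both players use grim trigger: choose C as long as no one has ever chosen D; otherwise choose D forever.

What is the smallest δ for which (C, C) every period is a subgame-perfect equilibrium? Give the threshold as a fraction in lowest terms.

15/23

Player 1: cooperation gives 6 each period; deviation gives 13 once then 2 forever.
  6/(1−δ) ≥ 13 + 2δ/(1−δ) ⇒ δ ≥ 7/11.
Player 2: cooperation gives 16 each period; deviation gives 31 once then 8 forever.
  δ ≥ 15/23.
Both must hold, so the binding constraint is Player 2's: δ ≥ 15/23.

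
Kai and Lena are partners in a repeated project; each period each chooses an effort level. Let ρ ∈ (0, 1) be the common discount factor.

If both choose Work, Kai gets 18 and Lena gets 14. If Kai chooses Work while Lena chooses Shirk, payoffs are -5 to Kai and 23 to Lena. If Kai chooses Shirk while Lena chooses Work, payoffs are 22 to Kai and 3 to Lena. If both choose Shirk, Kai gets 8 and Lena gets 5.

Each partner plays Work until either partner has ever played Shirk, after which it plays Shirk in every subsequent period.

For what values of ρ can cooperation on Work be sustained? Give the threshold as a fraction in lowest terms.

1/2

For Kai: deviation gain 22−18 = 4, per-period punishment loss 18−8 = 10. IC gives ρ ≥ 4/14 = 2/7.
For Lena: gain 9, loss 9 per period, so ρ ≥ 9/18 = 1/2.
The tighter constraint is Lena's, so cooperation needs ρ ≥ 1/2.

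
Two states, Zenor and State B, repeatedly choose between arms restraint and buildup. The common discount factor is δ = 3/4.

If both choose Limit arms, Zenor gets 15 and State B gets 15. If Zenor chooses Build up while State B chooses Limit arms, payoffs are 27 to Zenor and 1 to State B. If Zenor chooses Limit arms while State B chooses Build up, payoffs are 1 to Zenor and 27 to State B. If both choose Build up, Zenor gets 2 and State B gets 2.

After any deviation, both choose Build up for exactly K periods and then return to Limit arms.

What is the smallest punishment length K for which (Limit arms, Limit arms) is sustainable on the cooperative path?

2

Need Σ_{k=1}^{K} δ^k ≥ (27−15)/(15−2) = 0.9231 at δ = 3/4.
At K = 1 the sum is 0.7500 < 0.9231; at K = 2 it is 1.3125 ≥ 0.9231.
So the minimum punishment length is K = 2.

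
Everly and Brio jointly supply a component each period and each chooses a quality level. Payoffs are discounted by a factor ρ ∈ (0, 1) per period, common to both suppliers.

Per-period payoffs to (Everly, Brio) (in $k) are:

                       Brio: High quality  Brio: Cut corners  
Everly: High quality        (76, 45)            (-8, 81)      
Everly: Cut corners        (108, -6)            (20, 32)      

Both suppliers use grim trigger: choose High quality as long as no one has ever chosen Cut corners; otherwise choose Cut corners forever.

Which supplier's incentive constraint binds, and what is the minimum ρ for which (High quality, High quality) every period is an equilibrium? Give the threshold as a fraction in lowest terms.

Everly's threshold: (108−76)/(108−20) = 4/11.
Brio's threshold: (81−45)/(81−32) = 36/49.
4/11 < 36/49, so Brio binds and ρ* = 36/49.

Brio; ρ ≥ 36/49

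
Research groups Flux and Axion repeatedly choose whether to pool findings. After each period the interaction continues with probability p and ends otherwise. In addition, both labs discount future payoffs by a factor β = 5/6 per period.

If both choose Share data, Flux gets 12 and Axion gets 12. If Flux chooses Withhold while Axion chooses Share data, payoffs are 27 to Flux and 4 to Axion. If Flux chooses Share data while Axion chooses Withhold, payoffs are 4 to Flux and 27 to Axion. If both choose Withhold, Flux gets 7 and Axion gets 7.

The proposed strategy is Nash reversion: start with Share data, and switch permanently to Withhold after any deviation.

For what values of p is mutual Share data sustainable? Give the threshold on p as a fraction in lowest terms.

9/10

Expected continuation weight on next period's payoff is β·p = 5/6·p, which plays the role of the discount factor.
Cooperation requires 5/6·p ≥ (27−12)/(27−7) = 3/4, hence p ≥ 9/10.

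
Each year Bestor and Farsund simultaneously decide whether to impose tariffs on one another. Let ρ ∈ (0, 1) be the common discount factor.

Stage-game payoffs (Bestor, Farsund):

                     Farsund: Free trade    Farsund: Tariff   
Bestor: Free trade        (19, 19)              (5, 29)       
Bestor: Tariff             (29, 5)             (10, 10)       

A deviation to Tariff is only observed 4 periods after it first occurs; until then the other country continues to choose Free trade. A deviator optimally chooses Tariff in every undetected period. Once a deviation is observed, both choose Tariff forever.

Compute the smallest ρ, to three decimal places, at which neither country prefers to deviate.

0.852

A deviator earns 29 for 4 periods, then 10 forever; cooperating earns 19 forever. Multiplying the IC by (1−ρ):
19 ≥ 29(1−ρ^4) + 10ρ^4, so 19·ρ^4 ≥ 10 and ρ^4 ≥ 10/19.
ρ ≥ (10/19)^(1/4) ≈ 0.852.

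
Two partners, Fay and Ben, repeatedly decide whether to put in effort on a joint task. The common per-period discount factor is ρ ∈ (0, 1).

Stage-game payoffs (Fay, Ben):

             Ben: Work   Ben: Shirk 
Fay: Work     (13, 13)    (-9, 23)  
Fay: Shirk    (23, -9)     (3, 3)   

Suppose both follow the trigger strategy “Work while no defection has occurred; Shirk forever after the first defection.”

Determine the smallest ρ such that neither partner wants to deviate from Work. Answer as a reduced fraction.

One-period gain from deviating is 23 − 13 = 10. The loss is 13 − 3 = 10 in every subsequent period, with present value 10·ρ/(1−ρ).
Deviation is unprofitable when 10·ρ/(1−ρ) ≥ 10, i.e. ρ/(1−ρ) ≥ 1.
Equivalently ρ ≥ 10/(10+10) = 1/2.

1/2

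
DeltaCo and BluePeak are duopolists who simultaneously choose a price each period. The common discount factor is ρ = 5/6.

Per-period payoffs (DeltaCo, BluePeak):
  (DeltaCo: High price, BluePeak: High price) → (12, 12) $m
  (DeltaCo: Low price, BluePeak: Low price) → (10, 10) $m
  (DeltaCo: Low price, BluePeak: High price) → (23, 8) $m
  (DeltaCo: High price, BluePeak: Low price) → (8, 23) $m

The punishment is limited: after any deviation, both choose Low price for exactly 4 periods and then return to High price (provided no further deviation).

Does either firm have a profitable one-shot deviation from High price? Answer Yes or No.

Yes

IC: ρ+…+ρ^4 ≥ (23−12)/(12−10) = 11/2.
At ρ = 5/6: partial sum = 2.5887 < 5.5000. Cooperation not sustainable.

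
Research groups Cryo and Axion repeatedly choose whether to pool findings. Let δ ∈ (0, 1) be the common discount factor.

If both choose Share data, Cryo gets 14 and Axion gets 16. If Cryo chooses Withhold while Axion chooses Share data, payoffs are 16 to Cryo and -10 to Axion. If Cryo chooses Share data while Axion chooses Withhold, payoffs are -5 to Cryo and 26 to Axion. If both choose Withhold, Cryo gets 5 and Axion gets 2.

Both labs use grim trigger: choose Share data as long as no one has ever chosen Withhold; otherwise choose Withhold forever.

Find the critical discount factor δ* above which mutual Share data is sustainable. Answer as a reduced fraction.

For Cryo: deviation gain 16−14 = 2, per-period punishment loss 14−5 = 9. IC gives δ ≥ 2/11.
For Axion: gain 10, loss 14 per period, so δ ≥ 10/24 = 5/12.
The tighter constraint is Axion's, so cooperation needs δ ≥ 5/12.

5/12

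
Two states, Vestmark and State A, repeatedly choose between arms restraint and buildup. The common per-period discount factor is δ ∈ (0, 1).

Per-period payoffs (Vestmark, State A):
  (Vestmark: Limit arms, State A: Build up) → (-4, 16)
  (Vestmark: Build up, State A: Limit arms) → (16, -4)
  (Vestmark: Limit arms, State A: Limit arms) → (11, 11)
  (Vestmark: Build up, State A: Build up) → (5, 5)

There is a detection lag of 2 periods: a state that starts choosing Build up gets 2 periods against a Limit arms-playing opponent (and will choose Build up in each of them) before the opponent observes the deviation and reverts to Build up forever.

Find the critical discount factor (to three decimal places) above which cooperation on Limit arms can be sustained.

A deviator earns 16 for 2 periods, then 5 forever; cooperating earns 11 forever. Multiplying the IC by (1−δ):
11 ≥ 16(1−δ^2) + 5δ^2, so 11·δ^2 ≥ 5 and δ^2 ≥ 5/11.
δ ≥ (5/11)^(1/2) ≈ 0.674.

0.674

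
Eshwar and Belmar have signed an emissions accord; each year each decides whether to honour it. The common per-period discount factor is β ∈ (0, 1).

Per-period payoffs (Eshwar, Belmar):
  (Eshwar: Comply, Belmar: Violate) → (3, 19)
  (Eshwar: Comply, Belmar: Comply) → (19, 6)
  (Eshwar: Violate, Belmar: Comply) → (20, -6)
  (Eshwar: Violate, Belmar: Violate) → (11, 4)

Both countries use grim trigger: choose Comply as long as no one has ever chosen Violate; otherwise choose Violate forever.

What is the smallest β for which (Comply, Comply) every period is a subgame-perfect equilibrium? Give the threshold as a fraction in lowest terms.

13/15

Eshwar: cooperation gives 19 each period; deviation gives 20 once then 11 forever.
  19/(1−β) ≥ 20 + 11β/(1−β) ⇒ β ≥ 1/9.
Belmar: cooperation gives 6 each period; deviation gives 19 once then 4 forever.
  β ≥ 13/15.
Both must hold, so the binding constraint is Belmar's: β ≥ 13/15.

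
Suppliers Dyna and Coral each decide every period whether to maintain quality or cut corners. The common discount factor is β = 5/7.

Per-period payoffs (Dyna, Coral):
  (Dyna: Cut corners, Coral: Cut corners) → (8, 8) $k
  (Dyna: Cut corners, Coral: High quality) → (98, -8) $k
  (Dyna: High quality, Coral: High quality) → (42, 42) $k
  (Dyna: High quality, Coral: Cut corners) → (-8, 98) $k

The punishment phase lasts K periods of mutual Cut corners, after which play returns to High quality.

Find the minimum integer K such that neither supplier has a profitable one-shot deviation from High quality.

No profitable deviation requires (42−8)(β+…+β^K) ≥ 98−42, i.e. β+…+β^K ≥ 28/17 ≈ 1.6471.
With β = 5/7, the partial sums are K=1: 0.7143, K=2: 1.2245, K=3: 1.5889, K=4: 1.8492.
K = 4 is the first length at which the sum reaches 1.6471.

4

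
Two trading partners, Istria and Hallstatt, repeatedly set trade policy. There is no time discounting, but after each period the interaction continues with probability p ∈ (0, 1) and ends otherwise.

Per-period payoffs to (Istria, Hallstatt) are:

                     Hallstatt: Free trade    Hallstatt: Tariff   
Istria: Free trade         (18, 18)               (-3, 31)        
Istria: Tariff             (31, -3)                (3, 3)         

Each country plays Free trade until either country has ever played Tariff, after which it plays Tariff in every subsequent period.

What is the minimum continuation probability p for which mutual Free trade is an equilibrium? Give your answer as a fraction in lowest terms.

With no time discounting, the continuation probability p plays the role of the discount factor.
Grim-trigger IC: 18/(1−p) ≥ 31 + 3p/(1−p) ⇒ p ≥ (31−18)/(31−3) = 13/28.

13/28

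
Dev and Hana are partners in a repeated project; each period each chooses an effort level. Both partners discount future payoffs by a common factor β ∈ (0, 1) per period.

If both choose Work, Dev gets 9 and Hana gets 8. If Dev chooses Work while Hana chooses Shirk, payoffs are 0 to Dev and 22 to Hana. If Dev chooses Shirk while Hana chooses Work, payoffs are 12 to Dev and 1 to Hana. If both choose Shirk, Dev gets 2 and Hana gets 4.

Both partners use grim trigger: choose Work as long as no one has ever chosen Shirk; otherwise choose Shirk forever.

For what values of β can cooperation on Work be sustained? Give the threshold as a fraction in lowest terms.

7/9

Dev's threshold: (12−9)/(12−2) = 3/10.
Hana's threshold: (22−8)/(22−4) = 7/9.
3/10 < 7/9, so Hana binds and β* = 7/9.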